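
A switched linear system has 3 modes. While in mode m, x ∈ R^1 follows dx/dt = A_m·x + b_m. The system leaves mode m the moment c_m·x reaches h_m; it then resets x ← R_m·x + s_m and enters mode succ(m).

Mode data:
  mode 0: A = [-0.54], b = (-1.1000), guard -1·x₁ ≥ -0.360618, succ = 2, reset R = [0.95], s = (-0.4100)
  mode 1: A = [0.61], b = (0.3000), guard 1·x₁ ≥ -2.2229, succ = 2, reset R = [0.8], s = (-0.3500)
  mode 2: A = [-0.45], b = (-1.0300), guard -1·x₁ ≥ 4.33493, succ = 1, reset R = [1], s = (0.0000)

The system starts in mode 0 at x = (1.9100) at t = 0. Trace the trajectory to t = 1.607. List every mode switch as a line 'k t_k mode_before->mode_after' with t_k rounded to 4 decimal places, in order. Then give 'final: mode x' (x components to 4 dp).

1 0.9231 0->2
final: 2 -0.6559

Mode 0: guard c·x = -0.3606 hit at Δt = 0.9231 (t = 0.9231), x⁻ = (0.3606) → reset → x⁺ = (-0.0674), jump to mode 2
Mode 2: flow for 0.6839 to horizon, guard not reached → x = (-0.6559)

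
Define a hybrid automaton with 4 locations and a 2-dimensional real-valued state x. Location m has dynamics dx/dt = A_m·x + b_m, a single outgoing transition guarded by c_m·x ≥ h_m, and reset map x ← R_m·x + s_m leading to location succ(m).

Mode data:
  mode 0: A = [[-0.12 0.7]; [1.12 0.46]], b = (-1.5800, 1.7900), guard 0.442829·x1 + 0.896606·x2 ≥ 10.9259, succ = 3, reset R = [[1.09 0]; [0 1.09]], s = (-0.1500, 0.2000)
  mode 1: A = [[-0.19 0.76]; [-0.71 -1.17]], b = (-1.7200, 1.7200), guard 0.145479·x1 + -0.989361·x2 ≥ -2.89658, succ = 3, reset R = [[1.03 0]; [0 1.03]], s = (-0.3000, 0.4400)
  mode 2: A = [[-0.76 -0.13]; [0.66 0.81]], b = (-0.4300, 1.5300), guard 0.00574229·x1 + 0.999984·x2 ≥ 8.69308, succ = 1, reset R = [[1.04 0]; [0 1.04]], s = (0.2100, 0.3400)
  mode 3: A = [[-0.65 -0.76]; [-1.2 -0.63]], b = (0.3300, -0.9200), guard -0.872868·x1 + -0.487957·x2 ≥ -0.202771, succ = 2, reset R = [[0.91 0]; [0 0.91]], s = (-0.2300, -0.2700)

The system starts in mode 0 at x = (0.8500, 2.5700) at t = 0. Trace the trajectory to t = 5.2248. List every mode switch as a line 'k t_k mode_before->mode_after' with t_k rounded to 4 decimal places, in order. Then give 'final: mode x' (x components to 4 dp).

1 1.2201 0->3
2 2.5362 3->2
3 3.4223 2->1
4 4.6553 1->3
final: 3 -0.1301 1.9369

Mode 0: guard c·x = 10.9259 hit at Δt = 1.2201 (t = 1.2201), x⁻ = (3.6369, 10.3896) → reset → x⁺ = (3.8142, 11.5247), jump to mode 3
Mode 3: guard c·x = -0.2028 hit at Δt = 1.3161 (t = 2.5362), x⁻ = (-2.5331, 4.9468) → reset → x⁺ = (-2.5351, 4.2316), jump to mode 2
Mode 2: guard c·x = 8.6931 hit at Δt = 0.8861 (t = 3.4223), x⁻ = (-2.1092, 8.7053) → reset → x⁺ = (-1.9835, 9.3935), jump to mode 1
Mode 1: guard c·x = -2.8966 hit at Δt = 1.2330 (t = 4.6553), x⁻ = (1.2229, 3.1076) → reset → x⁺ = (0.9596, 3.6408), jump to mode 3
Mode 3: flow for 0.5695 to horizon, guard not reached → x = (-0.1301, 1.9369)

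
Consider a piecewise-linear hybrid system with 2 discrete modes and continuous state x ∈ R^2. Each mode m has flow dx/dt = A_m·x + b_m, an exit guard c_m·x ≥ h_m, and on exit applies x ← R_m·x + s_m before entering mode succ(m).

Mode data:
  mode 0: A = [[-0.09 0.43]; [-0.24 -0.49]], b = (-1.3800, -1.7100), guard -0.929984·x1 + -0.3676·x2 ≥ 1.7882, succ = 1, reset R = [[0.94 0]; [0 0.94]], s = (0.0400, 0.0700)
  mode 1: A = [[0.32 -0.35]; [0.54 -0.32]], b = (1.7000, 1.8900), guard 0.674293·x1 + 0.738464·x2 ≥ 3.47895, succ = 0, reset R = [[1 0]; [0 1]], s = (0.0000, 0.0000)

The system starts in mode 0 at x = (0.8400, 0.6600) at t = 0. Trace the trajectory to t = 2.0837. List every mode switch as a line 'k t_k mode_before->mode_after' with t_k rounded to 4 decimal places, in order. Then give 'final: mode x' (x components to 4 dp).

1 1.4130 0->1
final: 1 -0.1370 -0.0353

Mode 0: guard c·x = 1.7882 hit at Δt = 1.4130 (t = 1.4130), x⁻ = (-1.3963, -1.3320) → reset → x⁺ = (-1.2725, -1.1821), jump to mode 1
Mode 1: flow for 0.6707 to horizon, guard not reached → x = (-0.1370, -0.0353)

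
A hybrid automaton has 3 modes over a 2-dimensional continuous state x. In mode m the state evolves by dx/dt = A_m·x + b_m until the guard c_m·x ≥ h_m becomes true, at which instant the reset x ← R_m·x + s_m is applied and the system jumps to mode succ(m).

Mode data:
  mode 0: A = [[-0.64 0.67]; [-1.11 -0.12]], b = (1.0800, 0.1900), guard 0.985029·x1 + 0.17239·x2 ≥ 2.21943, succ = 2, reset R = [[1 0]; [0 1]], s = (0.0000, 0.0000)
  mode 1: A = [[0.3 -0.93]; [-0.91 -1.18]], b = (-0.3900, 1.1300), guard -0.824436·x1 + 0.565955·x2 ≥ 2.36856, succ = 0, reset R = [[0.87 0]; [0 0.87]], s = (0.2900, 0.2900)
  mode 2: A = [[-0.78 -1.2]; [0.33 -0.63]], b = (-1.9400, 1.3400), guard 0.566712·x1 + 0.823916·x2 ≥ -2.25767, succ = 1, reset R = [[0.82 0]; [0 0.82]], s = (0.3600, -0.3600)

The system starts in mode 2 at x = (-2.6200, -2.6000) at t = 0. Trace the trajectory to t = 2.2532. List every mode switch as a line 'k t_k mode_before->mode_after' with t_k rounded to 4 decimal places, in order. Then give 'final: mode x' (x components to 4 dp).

Mode 2: guard c·x = -2.2577 hit at Δt = 0.4747 (t = 0.4747), x⁻ = (-1.5863, -1.6490) → reset → x⁺ = (-0.9408, -1.7122), jump to mode 1
Mode 1: guard c·x = 2.3686 hit at Δt = 1.4003 (t = 1.8750), x⁻ = (-2.0125, 1.2534) → reset → x⁺ = (-1.4609, 1.3805), jump to mode 0
Mode 0: flow for 0.3782 to horizon, guard not reached → x = (-0.4194, 1.7684)

1 0.4747 2->1
2 1.8750 1->0
final: 0 -0.4194 1.7684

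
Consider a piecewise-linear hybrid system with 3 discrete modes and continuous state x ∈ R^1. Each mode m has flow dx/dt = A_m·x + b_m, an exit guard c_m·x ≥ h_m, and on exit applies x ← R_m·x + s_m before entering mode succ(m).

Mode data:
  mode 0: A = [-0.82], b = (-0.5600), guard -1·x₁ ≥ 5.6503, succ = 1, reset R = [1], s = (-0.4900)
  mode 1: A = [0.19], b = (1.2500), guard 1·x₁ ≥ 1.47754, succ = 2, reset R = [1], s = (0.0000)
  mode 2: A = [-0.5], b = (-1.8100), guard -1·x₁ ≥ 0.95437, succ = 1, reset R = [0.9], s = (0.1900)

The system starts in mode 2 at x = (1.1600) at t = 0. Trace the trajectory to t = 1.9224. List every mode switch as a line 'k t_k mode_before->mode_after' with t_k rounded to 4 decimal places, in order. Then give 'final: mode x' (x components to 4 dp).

Mode 2: guard c·x = 0.9544 hit at Δt = 1.1680 (t = 1.1680), x⁻ = (-0.9544) → reset → x⁺ = (-0.6689), jump to mode 1
Mode 1: flow for 0.7544 to horizon, guard not reached → x = (0.2419)

1 1.1680 2->1
final: 1 0.2419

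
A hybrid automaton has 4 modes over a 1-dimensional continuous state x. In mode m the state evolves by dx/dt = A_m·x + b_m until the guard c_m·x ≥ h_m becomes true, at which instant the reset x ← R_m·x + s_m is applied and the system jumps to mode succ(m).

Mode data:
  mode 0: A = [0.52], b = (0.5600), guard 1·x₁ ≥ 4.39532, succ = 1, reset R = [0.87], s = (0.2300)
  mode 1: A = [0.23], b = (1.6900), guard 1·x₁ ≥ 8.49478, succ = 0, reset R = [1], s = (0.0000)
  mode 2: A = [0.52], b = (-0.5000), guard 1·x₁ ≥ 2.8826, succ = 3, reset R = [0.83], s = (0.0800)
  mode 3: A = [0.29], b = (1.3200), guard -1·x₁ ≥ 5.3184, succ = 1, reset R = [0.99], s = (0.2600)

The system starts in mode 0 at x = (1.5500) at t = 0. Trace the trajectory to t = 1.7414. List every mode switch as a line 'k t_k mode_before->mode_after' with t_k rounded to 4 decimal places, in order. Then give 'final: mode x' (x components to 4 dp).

1 1.4113 0->1
final: 1 4.9533

Mode 0: guard c·x = 4.3953 hit at Δt = 1.4113 (t = 1.4113), x⁻ = (4.3953) → reset → x⁺ = (4.0539), jump to mode 1
Mode 1: flow for 0.3301 to horizon, guard not reached → x = (4.9533)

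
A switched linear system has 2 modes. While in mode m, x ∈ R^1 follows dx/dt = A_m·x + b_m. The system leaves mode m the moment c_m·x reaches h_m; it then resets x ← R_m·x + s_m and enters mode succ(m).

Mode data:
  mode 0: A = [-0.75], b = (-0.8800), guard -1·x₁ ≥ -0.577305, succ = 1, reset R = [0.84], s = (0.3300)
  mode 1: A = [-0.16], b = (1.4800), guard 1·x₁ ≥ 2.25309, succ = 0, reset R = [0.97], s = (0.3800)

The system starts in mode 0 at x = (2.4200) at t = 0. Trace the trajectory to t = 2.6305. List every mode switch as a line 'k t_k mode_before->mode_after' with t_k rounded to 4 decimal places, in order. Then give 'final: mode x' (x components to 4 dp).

Mode 0: guard c·x = -0.5773 hit at Δt = 0.9588 (t = 0.9588), x⁻ = (0.5773) → reset → x⁺ = (0.8149), jump to mode 1
Mode 1: guard c·x = 2.2531 hit at Δt = 1.1683 (t = 2.1271), x⁻ = (2.2531) → reset → x⁺ = (2.5655), jump to mode 0
Mode 0: flow for 0.5034 to horizon, guard not reached → x = (1.3898)

1 0.9588 0->1
2 2.1271 1->0
final: 0 1.3898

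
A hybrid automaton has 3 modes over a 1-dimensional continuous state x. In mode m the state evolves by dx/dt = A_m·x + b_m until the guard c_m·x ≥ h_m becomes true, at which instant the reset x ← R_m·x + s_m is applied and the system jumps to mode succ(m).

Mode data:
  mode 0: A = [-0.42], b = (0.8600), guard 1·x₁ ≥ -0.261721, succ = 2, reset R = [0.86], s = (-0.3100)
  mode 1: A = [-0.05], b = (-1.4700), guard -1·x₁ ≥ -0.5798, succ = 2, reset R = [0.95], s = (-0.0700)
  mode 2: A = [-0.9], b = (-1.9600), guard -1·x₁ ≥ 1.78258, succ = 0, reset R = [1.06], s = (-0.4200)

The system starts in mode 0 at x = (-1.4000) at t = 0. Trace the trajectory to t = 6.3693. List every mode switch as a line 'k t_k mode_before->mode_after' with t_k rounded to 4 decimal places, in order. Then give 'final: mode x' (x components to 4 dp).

1 0.9541 0->2
2 2.5371 2->0
3 4.0487 0->2
4 5.6317 2->0
final: 0 -1.1488

Mode 0: guard c·x = -0.2617 hit at Δt = 0.9541 (t = 0.9541), x⁻ = (-0.2617) → reset → x⁺ = (-0.5351), jump to mode 2
Mode 2: guard c·x = 1.7826 hit at Δt = 1.5830 (t = 2.5371), x⁻ = (-1.7826) → reset → x⁺ = (-2.3095), jump to mode 0
Mode 0: guard c·x = -0.2617 hit at Δt = 1.5116 (t = 4.0487), x⁻ = (-0.2617) → reset → x⁺ = (-0.5351), jump to mode 2
Mode 2: guard c·x = 1.7826 hit at Δt = 1.5830 (t = 5.6317), x⁻ = (-1.7826) → reset → x⁺ = (-2.3095), jump to mode 0
Mode 0: flow for 0.7376 to horizon, guard not reached → x = (-1.1488)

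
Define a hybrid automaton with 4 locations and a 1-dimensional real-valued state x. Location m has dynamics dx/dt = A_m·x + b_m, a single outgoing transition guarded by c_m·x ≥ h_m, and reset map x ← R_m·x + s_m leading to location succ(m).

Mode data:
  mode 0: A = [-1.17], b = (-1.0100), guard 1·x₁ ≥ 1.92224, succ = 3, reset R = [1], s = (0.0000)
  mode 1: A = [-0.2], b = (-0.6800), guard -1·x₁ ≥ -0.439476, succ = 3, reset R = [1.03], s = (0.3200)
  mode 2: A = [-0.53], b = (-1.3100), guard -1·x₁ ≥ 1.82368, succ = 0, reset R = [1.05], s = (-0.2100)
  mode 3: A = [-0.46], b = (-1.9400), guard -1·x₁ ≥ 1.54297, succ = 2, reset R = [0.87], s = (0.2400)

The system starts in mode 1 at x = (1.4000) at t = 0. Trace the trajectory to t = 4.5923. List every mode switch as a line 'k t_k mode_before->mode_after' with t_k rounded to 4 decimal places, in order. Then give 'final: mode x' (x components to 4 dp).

1 1.1164 1->3
2 2.4723 3->2
3 3.8839 2->0
final: 0 -1.4140

Mode 1: guard c·x = -0.4395 hit at Δt = 1.1164 (t = 1.1164), x⁻ = (0.4395) → reset → x⁺ = (0.7727), jump to mode 3
Mode 3: guard c·x = 1.5430 hit at Δt = 1.3559 (t = 2.4723), x⁻ = (-1.5430) → reset → x⁺ = (-1.1024), jump to mode 2
Mode 2: guard c·x = 1.8237 hit at Δt = 1.4116 (t = 3.8839), x⁻ = (-1.8237) → reset → x⁺ = (-2.1249), jump to mode 0
Mode 0: flow for 0.7084 to horizon, guard not reached → x = (-1.4140)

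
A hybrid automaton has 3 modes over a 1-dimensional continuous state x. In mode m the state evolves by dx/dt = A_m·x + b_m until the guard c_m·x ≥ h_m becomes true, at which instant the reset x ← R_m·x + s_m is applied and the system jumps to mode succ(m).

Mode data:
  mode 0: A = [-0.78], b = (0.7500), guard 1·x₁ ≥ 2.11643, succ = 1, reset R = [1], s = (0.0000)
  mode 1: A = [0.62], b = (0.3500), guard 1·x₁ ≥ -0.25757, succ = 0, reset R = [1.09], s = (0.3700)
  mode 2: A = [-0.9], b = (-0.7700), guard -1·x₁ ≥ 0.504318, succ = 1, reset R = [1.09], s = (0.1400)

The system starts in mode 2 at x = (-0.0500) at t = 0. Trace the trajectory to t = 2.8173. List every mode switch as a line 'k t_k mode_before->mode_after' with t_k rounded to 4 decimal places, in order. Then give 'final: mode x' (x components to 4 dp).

Mode 2: guard c·x = 0.5043 hit at Δt = 0.9223 (t = 0.9223), x⁻ = (-0.5043) → reset → x⁺ = (-0.4097), jump to mode 1
Mode 1: guard c·x = -0.2576 hit at Δt = 1.1040 (t = 2.0263), x⁻ = (-0.2576) → reset → x⁺ = (0.0892), jump to mode 0
Mode 0: flow for 0.7910 to horizon, guard not reached → x = (0.4909)

1 0.9223 2->1
2 2.0263 1->0
final: 0 0.4909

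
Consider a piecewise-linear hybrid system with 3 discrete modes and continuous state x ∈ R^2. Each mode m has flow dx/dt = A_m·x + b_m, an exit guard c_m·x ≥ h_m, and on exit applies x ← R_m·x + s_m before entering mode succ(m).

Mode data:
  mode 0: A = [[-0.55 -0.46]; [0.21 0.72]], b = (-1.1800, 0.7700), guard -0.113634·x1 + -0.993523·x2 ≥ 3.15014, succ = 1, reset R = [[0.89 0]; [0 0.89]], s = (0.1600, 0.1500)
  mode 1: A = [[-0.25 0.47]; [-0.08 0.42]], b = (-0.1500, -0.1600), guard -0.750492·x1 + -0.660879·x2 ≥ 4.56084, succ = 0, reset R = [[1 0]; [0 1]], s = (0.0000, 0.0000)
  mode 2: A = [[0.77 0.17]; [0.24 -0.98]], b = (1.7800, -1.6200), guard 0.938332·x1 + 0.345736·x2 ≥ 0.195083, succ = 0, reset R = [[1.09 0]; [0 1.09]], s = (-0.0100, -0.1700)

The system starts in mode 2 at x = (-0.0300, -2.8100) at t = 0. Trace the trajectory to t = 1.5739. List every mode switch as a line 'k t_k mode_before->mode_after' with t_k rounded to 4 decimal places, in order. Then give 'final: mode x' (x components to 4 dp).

1 0.6214 2->0
2 1.2252 0->1
final: 1 0.3423 -3.2770

Mode 2: guard c·x = 0.1951 hit at Δt = 0.6214 (t = 0.6214), x⁻ = (1.0281, -2.2259) → reset → x⁺ = (1.1106, -2.5962), jump to mode 0
Mode 0: guard c·x = 3.1501 hit at Δt = 0.6038 (t = 1.2252), x⁻ = (0.8820, -3.2715) → reset → x⁺ = (0.9449, -2.7617), jump to mode 1
Mode 1: flow for 0.3487 to horizon, guard not reached → x = (0.3423, -3.2770)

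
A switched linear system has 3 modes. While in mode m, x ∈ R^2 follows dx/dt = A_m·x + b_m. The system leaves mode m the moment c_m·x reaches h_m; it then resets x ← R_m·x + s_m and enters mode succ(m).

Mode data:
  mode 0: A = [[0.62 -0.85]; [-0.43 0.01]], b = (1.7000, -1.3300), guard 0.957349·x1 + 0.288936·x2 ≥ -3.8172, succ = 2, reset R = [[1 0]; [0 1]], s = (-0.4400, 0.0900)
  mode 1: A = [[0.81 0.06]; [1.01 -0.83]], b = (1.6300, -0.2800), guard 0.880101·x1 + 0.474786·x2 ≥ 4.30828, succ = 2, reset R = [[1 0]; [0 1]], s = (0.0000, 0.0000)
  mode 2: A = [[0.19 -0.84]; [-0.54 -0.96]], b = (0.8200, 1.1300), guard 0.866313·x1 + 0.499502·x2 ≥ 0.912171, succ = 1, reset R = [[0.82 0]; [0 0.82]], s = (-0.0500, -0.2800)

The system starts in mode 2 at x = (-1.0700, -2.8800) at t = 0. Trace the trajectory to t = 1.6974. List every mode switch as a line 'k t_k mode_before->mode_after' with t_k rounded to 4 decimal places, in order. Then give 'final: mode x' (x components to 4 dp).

1 1.2099 2->1
final: 1 2.3601 0.2239

Mode 2: guard c·x = 0.9122 hit at Δt = 1.2099 (t = 1.2099), x⁻ = (1.2053, -0.2643) → reset → x⁺ = (0.9384, -0.4967), jump to mode 1
Mode 1: flow for 0.4875 to horizon, guard not reached → x = (2.3601, 0.2239)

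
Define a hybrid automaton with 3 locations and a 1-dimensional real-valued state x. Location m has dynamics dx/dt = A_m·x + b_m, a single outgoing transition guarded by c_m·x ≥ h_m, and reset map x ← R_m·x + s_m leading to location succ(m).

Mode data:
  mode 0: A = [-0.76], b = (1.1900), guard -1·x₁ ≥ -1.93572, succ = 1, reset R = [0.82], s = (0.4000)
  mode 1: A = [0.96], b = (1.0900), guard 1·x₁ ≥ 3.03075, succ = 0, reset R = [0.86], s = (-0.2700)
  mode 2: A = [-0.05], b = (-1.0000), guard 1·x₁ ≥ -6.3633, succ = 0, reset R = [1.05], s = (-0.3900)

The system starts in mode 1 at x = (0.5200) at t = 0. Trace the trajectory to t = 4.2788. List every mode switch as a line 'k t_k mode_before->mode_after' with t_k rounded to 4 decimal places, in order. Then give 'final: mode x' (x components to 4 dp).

1 0.9614 1->0
2 1.9271 0->1
3 2.2274 1->0
4 3.1931 0->1
5 3.4934 1->0
final: 0 1.9900

Mode 1: guard c·x = 3.0307 hit at Δt = 0.9614 (t = 0.9614), x⁻ = (3.0307) → reset → x⁺ = (2.3364), jump to mode 0
Mode 0: guard c·x = -1.9357 hit at Δt = 0.9657 (t = 1.9271), x⁻ = (1.9357) → reset → x⁺ = (1.9873), jump to mode 1
Mode 1: guard c·x = 3.0307 hit at Δt = 0.3003 (t = 2.2274), x⁻ = (3.0307) → reset → x⁺ = (2.3364), jump to mode 0
Mode 0: guard c·x = -1.9357 hit at Δt = 0.9657 (t = 3.1931), x⁻ = (1.9357) → reset → x⁺ = (1.9873), jump to mode 1
Mode 1: guard c·x = 3.0307 hit at Δt = 0.3003 (t = 3.4934), x⁻ = (3.0307) → reset → x⁺ = (2.3364), jump to mode 0
Mode 0: flow for 0.7854 to horizon, guard not reached → x = (1.9900)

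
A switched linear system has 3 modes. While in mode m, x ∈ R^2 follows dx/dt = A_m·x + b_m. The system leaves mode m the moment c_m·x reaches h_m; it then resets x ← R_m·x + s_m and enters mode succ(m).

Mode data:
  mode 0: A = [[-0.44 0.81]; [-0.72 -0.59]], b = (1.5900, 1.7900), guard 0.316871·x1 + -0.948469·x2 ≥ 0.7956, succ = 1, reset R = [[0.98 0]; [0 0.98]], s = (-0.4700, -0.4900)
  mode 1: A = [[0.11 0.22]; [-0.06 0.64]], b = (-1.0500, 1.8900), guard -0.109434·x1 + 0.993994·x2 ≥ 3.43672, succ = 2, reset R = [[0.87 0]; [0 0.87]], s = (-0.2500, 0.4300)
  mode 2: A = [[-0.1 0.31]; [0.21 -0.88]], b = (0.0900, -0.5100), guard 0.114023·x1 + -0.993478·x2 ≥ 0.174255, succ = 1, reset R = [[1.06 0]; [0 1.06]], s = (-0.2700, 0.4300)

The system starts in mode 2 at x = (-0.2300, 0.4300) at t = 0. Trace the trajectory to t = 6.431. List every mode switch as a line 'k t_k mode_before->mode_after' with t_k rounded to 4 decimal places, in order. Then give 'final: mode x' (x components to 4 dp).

1 1.0177 2->1
2 2.0605 1->2
3 4.4888 2->1
4 5.5317 1->2
final: 2 -0.7005 1.0561

Mode 2: guard c·x = 0.1743 hit at Δt = 1.0177 (t = 1.0177), x⁻ = (-0.1000, -0.1869) → reset → x⁺ = (-0.3760, 0.2319), jump to mode 1
Mode 1: guard c·x = 3.4367 hit at Δt = 1.0428 (t = 2.0605), x⁻ = (-1.1992, 3.3255) → reset → x⁺ = (-1.2933, 3.3231), jump to mode 2
Mode 2: guard c·x = 0.1743 hit at Δt = 2.4283 (t = 4.4888), x⁻ = (-0.2349, -0.2024) → reset → x⁺ = (-0.5190, 0.2155), jump to mode 1
Mode 1: guard c·x = 3.4367 hit at Δt = 1.0429 (t = 5.5317), x⁻ = (-1.3639, 3.3073) → reset → x⁺ = (-1.4366, 3.3074), jump to mode 2
Mode 2: flow for 0.8993 to horizon, guard not reached → x = (-0.7005, 1.0561)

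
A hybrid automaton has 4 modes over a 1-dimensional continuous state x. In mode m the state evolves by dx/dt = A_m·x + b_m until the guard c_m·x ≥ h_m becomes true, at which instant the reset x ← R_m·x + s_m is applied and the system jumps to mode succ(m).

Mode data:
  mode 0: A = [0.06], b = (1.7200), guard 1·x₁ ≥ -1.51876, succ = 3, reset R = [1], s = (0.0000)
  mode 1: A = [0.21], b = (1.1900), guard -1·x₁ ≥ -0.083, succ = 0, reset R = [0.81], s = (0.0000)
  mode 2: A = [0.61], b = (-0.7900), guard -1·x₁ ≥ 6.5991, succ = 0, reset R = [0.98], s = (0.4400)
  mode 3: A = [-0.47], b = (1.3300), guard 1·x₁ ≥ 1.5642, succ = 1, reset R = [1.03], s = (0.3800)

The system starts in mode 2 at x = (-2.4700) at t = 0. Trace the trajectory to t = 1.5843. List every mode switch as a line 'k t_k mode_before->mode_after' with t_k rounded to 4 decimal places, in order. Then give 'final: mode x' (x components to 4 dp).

Mode 2: guard c·x = 6.5991 hit at Δt = 1.2137 (t = 1.2137), x⁻ = (-6.5991) → reset → x⁺ = (-6.0271), jump to mode 0
Mode 0: flow for 0.3706 to horizon, guard not reached → x = (-5.5181)

1 1.2137 2->0
final: 0 -5.5181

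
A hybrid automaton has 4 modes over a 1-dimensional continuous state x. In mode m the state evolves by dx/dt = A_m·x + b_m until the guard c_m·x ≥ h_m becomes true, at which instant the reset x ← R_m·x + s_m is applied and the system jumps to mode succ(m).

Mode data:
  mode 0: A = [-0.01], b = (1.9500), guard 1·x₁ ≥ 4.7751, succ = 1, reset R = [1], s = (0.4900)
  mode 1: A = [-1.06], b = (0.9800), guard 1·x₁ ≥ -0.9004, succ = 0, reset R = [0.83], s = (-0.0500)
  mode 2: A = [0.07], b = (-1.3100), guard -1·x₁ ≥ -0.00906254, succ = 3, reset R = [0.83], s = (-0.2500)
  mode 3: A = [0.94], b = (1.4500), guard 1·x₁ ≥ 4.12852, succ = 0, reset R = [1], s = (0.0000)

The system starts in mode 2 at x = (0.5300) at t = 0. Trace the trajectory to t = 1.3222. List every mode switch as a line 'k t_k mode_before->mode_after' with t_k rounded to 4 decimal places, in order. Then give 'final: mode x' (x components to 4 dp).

Mode 2: guard c·x = -0.0091 hit at Δt = 0.4035 (t = 0.4035), x⁻ = (0.0091) → reset → x⁺ = (-0.2425), jump to mode 3
Mode 3: flow for 0.9187 to horizon, guard not reached → x = (1.5407)

1 0.4035 2->3
final: 3 1.5407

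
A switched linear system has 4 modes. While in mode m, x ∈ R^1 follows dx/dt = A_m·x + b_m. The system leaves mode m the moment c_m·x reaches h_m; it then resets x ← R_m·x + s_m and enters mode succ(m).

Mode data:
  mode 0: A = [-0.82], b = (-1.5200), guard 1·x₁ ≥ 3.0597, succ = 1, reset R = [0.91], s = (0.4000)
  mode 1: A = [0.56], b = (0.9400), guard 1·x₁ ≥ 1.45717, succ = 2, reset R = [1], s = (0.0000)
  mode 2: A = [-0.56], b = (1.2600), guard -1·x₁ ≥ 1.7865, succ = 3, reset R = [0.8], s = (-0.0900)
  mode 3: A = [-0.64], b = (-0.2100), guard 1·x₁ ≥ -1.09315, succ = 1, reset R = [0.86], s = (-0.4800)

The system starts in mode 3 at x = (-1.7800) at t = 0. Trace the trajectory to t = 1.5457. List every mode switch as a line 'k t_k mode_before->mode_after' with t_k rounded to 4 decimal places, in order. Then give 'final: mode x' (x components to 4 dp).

Mode 3: guard c·x = -1.0932 hit at Δt = 1.0011 (t = 1.0011), x⁻ = (-1.0931) → reset → x⁺ = (-1.4201), jump to mode 1
Mode 1: flow for 0.5446 to horizon, guard not reached → x = (-1.3279)

1 1.0011 3->1
final: 1 -1.3279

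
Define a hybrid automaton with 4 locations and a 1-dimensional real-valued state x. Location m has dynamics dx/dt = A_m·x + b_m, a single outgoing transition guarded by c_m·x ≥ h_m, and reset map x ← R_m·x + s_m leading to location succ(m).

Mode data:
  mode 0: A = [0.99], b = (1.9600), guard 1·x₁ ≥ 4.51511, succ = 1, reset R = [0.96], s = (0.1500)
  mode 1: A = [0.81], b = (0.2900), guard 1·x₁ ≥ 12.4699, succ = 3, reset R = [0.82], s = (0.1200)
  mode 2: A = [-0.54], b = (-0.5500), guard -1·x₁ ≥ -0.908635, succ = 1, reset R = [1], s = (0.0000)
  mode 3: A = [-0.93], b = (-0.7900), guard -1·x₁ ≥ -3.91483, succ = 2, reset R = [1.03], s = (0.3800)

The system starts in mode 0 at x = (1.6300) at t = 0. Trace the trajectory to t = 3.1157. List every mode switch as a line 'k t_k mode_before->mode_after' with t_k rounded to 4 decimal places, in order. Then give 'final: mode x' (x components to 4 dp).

1 0.5933 0->1
2 1.7960 1->3
3 2.7146 3->2
final: 2 3.3547

Mode 0: guard c·x = 4.5151 hit at Δt = 0.5933 (t = 0.5933), x⁻ = (4.5151) → reset → x⁺ = (4.4845), jump to mode 1
Mode 1: guard c·x = 12.4699 hit at Δt = 1.2027 (t = 1.7960), x⁻ = (12.4699) → reset → x⁺ = (10.3453), jump to mode 3
Mode 3: guard c·x = -3.9148 hit at Δt = 0.9186 (t = 2.7146), x⁻ = (3.9148) → reset → x⁺ = (4.4123), jump to mode 2
Mode 2: flow for 0.4011 to horizon, guard not reached → x = (3.3547)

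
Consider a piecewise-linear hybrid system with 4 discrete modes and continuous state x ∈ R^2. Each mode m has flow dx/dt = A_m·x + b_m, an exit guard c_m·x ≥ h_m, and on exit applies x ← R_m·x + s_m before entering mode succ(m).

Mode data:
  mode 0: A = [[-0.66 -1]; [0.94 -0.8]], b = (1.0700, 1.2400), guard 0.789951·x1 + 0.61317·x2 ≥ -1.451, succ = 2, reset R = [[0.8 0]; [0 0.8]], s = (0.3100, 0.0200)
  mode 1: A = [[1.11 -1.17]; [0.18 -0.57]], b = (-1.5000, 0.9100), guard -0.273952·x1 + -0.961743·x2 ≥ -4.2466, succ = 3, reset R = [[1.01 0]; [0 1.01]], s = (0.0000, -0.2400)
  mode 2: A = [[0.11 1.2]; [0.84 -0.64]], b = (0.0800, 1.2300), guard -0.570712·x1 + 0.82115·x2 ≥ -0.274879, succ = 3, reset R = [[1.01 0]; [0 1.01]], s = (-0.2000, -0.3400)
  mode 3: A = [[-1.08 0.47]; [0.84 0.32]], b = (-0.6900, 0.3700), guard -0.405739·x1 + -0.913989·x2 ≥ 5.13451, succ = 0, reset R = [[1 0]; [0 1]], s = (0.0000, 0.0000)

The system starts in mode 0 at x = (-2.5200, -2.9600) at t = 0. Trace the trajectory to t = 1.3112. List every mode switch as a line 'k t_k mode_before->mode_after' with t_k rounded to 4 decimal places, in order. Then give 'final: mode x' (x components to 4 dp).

Mode 0: guard c·x = -1.4510 hit at Δt = 0.4956 (t = 0.4956), x⁻ = (-0.3141, -1.9618) → reset → x⁺ = (0.0587, -1.5494), jump to mode 2
Mode 2: guard c·x = -0.2749 hit at Δt = 0.4890 (t = 0.9846), x⁻ = (-0.5597, -0.7237) → reset → x⁺ = (-0.7653, -1.0710), jump to mode 3
Mode 3: flow for 0.3266 to horizon, guard not reached → x = (-0.8813, -1.2995)

1 0.4956 0->2
2 0.9846 2->3
final: 3 -0.8813 -1.2995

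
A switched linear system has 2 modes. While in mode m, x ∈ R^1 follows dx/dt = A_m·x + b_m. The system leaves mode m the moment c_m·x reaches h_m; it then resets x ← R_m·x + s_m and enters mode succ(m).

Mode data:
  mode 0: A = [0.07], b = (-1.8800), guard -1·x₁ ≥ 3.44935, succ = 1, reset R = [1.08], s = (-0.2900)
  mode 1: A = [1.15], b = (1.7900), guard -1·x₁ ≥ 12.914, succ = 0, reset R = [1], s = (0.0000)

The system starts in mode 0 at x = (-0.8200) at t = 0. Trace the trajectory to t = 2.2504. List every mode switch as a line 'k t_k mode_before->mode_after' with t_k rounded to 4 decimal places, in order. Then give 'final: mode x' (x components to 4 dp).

1 1.2965 0->1
final: 1 -8.9208

Mode 0: guard c·x = 3.4493 hit at Δt = 1.2965 (t = 1.2965), x⁻ = (-3.4493) → reset → x⁺ = (-4.0153), jump to mode 1
Mode 1: flow for 0.9539 to horizon, guard not reached → x = (-8.9208)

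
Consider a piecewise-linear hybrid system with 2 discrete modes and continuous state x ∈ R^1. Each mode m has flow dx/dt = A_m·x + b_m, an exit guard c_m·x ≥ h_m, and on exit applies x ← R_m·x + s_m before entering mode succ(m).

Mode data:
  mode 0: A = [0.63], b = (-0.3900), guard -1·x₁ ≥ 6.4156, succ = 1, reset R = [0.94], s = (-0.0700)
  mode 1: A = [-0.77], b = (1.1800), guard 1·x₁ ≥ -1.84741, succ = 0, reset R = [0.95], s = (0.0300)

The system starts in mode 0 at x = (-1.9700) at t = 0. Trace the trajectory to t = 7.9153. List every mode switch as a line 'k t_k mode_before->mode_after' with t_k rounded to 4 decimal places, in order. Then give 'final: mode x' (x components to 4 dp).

1 1.5866 0->1
2 2.6446 1->0
3 4.3890 0->1
4 5.4470 1->0
5 7.1913 0->1
final: 1 -2.8388

Mode 0: guard c·x = 6.4156 hit at Δt = 1.5866 (t = 1.5866), x⁻ = (-6.4156) → reset → x⁺ = (-6.1007), jump to mode 1
Mode 1: guard c·x = -1.8474 hit at Δt = 1.0580 (t = 2.6446), x⁻ = (-1.8474) → reset → x⁺ = (-1.7250), jump to mode 0
Mode 0: guard c·x = 6.4156 hit at Δt = 1.7444 (t = 4.3890), x⁻ = (-6.4156) → reset → x⁺ = (-6.1007), jump to mode 1
Mode 1: guard c·x = -1.8474 hit at Δt = 1.0580 (t = 5.4470), x⁻ = (-1.8474) → reset → x⁺ = (-1.7250), jump to mode 0
Mode 0: guard c·x = 6.4156 hit at Δt = 1.7444 (t = 7.1913), x⁻ = (-6.4156) → reset → x⁺ = (-6.1007), jump to mode 1
Mode 1: flow for 0.7240 to horizon, guard not reached → x = (-2.8388)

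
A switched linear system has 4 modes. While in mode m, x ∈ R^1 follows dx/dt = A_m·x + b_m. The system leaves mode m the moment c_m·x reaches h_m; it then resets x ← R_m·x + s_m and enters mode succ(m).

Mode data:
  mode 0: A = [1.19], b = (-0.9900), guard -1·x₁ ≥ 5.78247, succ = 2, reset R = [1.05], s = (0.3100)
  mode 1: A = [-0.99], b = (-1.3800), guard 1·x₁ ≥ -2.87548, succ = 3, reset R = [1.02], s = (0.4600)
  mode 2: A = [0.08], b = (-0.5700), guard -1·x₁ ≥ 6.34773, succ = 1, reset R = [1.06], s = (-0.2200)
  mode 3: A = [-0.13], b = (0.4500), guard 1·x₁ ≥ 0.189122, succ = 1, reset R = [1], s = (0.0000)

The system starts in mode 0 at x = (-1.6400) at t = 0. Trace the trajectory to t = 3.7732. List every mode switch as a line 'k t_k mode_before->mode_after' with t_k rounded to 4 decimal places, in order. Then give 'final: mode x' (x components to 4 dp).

1 0.8271 0->2
2 1.3831 2->1
3 2.7180 1->3
final: 3 -1.7123

Mode 0: guard c·x = 5.7825 hit at Δt = 0.8271 (t = 0.8271), x⁻ = (-5.7825) → reset → x⁺ = (-5.7616), jump to mode 2
Mode 2: guard c·x = 6.3477 hit at Δt = 0.5560 (t = 1.3831), x⁻ = (-6.3477) → reset → x⁺ = (-6.9486), jump to mode 1
Mode 1: guard c·x = -2.8755 hit at Δt = 1.3349 (t = 2.7180), x⁻ = (-2.8755) → reset → x⁺ = (-2.4730), jump to mode 3
Mode 3: flow for 1.0552 to horizon, guard not reached → x = (-1.7123)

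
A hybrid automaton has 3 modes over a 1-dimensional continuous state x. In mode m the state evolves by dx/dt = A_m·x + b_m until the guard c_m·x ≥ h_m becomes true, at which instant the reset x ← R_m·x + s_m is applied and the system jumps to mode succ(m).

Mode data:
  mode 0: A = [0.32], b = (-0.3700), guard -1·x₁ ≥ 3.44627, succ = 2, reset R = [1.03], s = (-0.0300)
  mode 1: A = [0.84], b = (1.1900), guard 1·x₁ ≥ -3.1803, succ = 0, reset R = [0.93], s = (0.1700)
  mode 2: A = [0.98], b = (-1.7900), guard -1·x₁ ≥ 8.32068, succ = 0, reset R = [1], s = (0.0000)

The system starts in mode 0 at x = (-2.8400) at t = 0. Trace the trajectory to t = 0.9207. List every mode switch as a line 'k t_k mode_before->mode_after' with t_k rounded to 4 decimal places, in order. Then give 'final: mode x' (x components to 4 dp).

Mode 0: guard c·x = 3.4463 hit at Δt = 0.4414 (t = 0.4414), x⁻ = (-3.4463) → reset → x⁺ = (-3.5797), jump to mode 2
Mode 2: flow for 0.4793 to horizon, guard not reached → x = (-6.8209)

1 0.4414 0->2
final: 2 -6.8209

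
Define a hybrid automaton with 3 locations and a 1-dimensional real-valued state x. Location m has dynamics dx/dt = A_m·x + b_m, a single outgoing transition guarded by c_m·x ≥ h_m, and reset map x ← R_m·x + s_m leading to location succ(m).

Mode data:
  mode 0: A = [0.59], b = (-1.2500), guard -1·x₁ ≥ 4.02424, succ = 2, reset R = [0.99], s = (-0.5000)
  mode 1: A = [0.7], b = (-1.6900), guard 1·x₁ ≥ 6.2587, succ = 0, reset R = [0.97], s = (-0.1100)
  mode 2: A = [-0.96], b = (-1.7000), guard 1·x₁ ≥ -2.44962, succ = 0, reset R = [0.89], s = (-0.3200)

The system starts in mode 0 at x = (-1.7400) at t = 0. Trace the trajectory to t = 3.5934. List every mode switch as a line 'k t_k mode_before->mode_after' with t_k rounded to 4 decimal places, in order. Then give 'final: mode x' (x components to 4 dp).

Mode 0: guard c·x = 4.0242 hit at Δt = 0.7881 (t = 0.7881), x⁻ = (-4.0242) → reset → x⁺ = (-4.4840), jump to mode 2
Mode 2: guard c·x = -2.4496 hit at Δt = 1.4433 (t = 2.2314), x⁻ = (-2.4496) → reset → x⁺ = (-2.5002), jump to mode 0
Mode 0: guard c·x = 4.0242 hit at Δt = 0.4833 (t = 2.7147), x⁻ = (-4.0242) → reset → x⁺ = (-4.4840), jump to mode 2
Mode 2: flow for 0.8787 to horizon, guard not reached → x = (-2.9380)

1 0.7881 0->2
2 2.2314 2->0
3 2.7147 0->2
final: 2 -2.9380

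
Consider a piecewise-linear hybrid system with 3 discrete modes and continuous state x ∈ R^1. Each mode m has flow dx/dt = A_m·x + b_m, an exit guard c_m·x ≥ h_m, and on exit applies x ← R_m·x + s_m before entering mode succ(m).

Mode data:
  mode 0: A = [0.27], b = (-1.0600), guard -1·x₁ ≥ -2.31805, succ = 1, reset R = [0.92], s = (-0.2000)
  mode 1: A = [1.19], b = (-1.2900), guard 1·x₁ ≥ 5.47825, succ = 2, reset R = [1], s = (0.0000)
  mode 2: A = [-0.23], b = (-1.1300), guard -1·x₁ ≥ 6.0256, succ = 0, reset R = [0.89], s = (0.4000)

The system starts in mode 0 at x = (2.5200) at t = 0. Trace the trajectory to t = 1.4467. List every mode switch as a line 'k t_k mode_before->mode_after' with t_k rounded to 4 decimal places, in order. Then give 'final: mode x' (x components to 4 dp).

Mode 0: guard c·x = -2.3180 hit at Δt = 0.4971 (t = 0.4971), x⁻ = (2.3181) → reset → x⁺ = (1.9326), jump to mode 1
Mode 1: flow for 0.9496 to horizon, guard not reached → x = (3.7110)

1 0.4971 0->1
final: 1 3.7110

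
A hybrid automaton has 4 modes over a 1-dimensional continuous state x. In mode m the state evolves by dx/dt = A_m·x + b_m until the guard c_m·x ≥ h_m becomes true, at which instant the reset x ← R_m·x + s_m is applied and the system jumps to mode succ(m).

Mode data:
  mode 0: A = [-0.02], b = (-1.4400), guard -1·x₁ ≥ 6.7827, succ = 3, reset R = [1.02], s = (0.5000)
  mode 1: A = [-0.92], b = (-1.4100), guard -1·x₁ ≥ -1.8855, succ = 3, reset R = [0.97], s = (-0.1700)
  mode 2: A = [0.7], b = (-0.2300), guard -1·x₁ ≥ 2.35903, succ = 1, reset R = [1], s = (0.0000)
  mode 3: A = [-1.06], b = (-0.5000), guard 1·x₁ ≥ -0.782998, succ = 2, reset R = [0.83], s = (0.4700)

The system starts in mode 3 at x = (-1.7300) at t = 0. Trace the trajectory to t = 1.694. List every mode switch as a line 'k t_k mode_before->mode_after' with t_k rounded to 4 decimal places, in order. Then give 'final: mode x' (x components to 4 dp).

1 1.3177 3->2
final: 2 -0.3331

Mode 3: guard c·x = -0.7830 hit at Δt = 1.3177 (t = 1.3177), x⁻ = (-0.7830) → reset → x⁺ = (-0.1799), jump to mode 2
Mode 2: flow for 0.3763 to horizon, guard not reached → x = (-0.3331)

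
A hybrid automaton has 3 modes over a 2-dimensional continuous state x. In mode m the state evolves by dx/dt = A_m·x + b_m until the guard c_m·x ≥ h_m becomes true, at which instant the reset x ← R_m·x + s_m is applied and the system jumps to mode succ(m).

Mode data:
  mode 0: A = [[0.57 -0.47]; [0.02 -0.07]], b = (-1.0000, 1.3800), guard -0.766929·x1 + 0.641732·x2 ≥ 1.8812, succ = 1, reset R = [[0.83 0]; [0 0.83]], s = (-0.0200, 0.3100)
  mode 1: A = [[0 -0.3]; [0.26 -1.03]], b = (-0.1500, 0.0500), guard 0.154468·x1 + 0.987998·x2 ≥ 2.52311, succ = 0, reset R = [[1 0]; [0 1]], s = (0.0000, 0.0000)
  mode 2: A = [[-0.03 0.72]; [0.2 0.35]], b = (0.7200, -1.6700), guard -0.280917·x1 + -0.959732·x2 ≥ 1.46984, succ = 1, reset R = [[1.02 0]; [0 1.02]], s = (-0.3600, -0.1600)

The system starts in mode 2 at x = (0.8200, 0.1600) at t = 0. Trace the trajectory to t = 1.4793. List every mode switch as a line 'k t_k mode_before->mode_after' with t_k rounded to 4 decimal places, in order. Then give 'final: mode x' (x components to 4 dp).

1 1.1420 2->1
final: 1 0.7543 -1.3563

Mode 2: guard c·x = 1.4698 hit at Δt = 1.1420 (t = 1.1420), x⁻ = (0.9767, -1.8174) → reset → x⁺ = (0.6362, -2.0137), jump to mode 1
Mode 1: flow for 0.3373 to horizon, guard not reached → x = (0.7543, -1.3563)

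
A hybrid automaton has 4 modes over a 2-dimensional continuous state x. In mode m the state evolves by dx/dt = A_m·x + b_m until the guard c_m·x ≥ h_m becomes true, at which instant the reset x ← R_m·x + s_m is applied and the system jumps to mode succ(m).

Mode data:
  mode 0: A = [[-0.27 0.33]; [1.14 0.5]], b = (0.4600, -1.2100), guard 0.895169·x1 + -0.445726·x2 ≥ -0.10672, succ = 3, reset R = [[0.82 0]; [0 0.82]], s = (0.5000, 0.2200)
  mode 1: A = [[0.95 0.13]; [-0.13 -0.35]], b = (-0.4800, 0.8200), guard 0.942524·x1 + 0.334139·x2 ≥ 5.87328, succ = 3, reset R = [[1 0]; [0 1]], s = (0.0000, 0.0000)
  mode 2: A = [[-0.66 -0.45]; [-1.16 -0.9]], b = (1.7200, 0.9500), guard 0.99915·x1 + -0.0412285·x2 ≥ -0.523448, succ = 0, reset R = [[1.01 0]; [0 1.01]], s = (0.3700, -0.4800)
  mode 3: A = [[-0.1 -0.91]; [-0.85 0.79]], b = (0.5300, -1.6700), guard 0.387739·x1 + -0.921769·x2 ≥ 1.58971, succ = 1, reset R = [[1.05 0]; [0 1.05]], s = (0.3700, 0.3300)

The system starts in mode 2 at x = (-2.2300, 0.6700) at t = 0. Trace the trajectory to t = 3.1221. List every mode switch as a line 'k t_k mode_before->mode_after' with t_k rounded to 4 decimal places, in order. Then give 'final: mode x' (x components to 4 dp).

1 0.9402 2->0
2 1.5068 0->3
3 2.4577 3->1
final: 1 2.4870 -0.4310

Mode 2: guard c·x = -0.5234 hit at Δt = 0.9402 (t = 0.9402), x⁻ = (-0.4538, 1.6980) → reset → x⁺ = (-0.0884, 1.2350), jump to mode 0
Mode 0: guard c·x = -0.1067 hit at Δt = 0.5666 (t = 1.5068), x⁻ = (0.3513, 0.9449) → reset → x⁺ = (0.7880, 0.9948), jump to mode 3
Mode 3: guard c·x = 1.5897 hit at Δt = 0.9509 (t = 2.4577), x⁻ = (1.1760, -1.2300) → reset → x⁺ = (1.6048, -0.9615), jump to mode 1
Mode 1: flow for 0.6644 to horizon, guard not reached → x = (2.4870, -0.4310)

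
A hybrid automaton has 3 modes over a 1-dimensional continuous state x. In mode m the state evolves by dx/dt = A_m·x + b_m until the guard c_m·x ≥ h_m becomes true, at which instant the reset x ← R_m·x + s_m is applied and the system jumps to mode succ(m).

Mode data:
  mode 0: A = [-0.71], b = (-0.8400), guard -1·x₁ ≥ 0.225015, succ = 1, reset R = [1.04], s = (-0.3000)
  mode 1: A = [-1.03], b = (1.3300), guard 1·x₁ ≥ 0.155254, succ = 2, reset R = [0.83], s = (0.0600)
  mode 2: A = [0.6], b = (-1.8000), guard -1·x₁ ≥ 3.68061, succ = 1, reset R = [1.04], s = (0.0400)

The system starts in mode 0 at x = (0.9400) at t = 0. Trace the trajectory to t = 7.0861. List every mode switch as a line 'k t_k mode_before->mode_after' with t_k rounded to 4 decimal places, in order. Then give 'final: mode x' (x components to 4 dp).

1 1.1207 0->1
2 1.5811 1->2
3 3.0238 2->1
4 4.4778 1->2
5 5.9205 2->1
final: 1 -0.2376

Mode 0: guard c·x = 0.2250 hit at Δt = 1.1207 (t = 1.1207), x⁻ = (-0.2250) → reset → x⁺ = (-0.5340), jump to mode 1
Mode 1: guard c·x = 0.1553 hit at Δt = 0.4604 (t = 1.5811), x⁻ = (0.1553) → reset → x⁺ = (0.1889), jump to mode 2
Mode 2: guard c·x = 3.6806 hit at Δt = 1.4427 (t = 3.0238), x⁻ = (-3.6806) → reset → x⁺ = (-3.7878), jump to mode 1
Mode 1: guard c·x = 0.1553 hit at Δt = 1.4540 (t = 4.4778), x⁻ = (0.1553) → reset → x⁺ = (0.1889), jump to mode 2
Mode 2: guard c·x = 3.6806 hit at Δt = 1.4427 (t = 5.9205), x⁻ = (-3.6806) → reset → x⁺ = (-3.7878), jump to mode 1
Mode 1: flow for 1.1656 to horizon, guard not reached → x = (-0.2376)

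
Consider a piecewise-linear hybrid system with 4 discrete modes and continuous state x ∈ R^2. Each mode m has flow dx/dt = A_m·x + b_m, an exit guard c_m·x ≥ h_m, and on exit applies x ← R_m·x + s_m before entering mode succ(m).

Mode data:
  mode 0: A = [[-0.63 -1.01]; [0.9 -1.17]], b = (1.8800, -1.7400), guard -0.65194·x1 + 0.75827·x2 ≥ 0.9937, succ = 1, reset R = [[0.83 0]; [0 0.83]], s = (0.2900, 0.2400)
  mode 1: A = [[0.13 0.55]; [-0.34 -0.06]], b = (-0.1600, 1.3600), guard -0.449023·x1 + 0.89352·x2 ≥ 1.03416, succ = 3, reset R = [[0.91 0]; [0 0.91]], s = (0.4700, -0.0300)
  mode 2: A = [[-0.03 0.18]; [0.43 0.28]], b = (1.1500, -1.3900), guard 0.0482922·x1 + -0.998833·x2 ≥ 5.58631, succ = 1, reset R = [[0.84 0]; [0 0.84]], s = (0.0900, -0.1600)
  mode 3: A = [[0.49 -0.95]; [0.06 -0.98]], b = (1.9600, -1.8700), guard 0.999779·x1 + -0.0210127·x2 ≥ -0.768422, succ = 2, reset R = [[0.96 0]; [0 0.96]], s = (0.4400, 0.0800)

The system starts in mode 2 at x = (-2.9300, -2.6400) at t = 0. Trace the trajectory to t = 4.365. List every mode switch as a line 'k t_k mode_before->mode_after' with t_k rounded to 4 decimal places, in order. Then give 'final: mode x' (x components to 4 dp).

Mode 2: guard c·x = 5.5863 hit at Δt = 0.8305 (t = 0.8305), x⁻ = (-2.5253, -5.7149) → reset → x⁺ = (-2.0313, -4.9605), jump to mode 1
Mode 1: guard c·x = 1.0342 hit at Δt = 1.2574 (t = 2.0879), x⁻ = (-5.1054, -1.4082) → reset → x⁺ = (-4.1759, -1.3115), jump to mode 3
Mode 3: guard c·x = -0.7684 hit at Δt = 1.5223 (t = 3.6102), x⁻ = (-0.8082, -1.8857) → reset → x⁺ = (-0.3359, -1.7303), jump to mode 2
Mode 2: flow for 0.7548 to horizon, guard not reached → x = (0.1916, -3.3283)

1 0.8305 2->1
2 2.0879 1->3
3 3.6102 3->2
final: 2 0.1916 -3.3283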